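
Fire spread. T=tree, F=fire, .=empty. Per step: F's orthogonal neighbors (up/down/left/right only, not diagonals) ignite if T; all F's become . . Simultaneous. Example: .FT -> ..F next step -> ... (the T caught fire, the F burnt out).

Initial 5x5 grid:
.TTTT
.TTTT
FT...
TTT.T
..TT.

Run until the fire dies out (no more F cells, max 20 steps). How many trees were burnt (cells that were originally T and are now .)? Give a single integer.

Answer: 14

Derivation:
Step 1: +2 fires, +1 burnt (F count now 2)
Step 2: +2 fires, +2 burnt (F count now 2)
Step 3: +3 fires, +2 burnt (F count now 3)
Step 4: +3 fires, +3 burnt (F count now 3)
Step 5: +3 fires, +3 burnt (F count now 3)
Step 6: +1 fires, +3 burnt (F count now 1)
Step 7: +0 fires, +1 burnt (F count now 0)
Fire out after step 7
Initially T: 15, now '.': 24
Total burnt (originally-T cells now '.'): 14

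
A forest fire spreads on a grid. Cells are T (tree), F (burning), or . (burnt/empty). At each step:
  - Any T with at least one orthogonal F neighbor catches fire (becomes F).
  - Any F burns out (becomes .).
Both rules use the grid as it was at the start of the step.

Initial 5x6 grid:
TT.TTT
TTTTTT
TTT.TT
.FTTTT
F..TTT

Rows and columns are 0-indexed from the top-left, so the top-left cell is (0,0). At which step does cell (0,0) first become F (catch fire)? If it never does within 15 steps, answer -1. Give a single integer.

Step 1: cell (0,0)='T' (+2 fires, +2 burnt)
Step 2: cell (0,0)='T' (+4 fires, +2 burnt)
Step 3: cell (0,0)='T' (+5 fires, +4 burnt)
Step 4: cell (0,0)='F' (+5 fires, +5 burnt)
  -> target ignites at step 4
Step 5: cell (0,0)='.' (+4 fires, +5 burnt)
Step 6: cell (0,0)='.' (+2 fires, +4 burnt)
Step 7: cell (0,0)='.' (+1 fires, +2 burnt)
Step 8: cell (0,0)='.' (+0 fires, +1 burnt)
  fire out at step 8

4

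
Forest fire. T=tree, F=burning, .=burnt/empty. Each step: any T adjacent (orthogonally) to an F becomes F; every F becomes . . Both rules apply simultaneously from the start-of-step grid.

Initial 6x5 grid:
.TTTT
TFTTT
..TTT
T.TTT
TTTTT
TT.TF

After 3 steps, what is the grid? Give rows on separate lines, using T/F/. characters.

Step 1: 5 trees catch fire, 2 burn out
  .FTTT
  F.FTT
  ..TTT
  T.TTT
  TTTTF
  TT.F.
Step 2: 5 trees catch fire, 5 burn out
  ..FTT
  ...FT
  ..FTT
  T.TTF
  TTTF.
  TT...
Step 3: 7 trees catch fire, 5 burn out
  ...FT
  ....F
  ...FF
  T.FF.
  TTF..
  TT...

...FT
....F
...FF
T.FF.
TTF..
TT...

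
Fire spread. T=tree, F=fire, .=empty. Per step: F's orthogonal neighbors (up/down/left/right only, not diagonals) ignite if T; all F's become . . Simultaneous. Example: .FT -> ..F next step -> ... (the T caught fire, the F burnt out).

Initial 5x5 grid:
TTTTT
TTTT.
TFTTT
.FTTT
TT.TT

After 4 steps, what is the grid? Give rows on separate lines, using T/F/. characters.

Step 1: 5 trees catch fire, 2 burn out
  TTTTT
  TFTT.
  F.FTT
  ..FTT
  TF.TT
Step 2: 6 trees catch fire, 5 burn out
  TFTTT
  F.FT.
  ...FT
  ...FT
  F..TT
Step 3: 6 trees catch fire, 6 burn out
  F.FTT
  ...F.
  ....F
  ....F
  ...FT
Step 4: 2 trees catch fire, 6 burn out
  ...FT
  .....
  .....
  .....
  ....F

...FT
.....
.....
.....
....F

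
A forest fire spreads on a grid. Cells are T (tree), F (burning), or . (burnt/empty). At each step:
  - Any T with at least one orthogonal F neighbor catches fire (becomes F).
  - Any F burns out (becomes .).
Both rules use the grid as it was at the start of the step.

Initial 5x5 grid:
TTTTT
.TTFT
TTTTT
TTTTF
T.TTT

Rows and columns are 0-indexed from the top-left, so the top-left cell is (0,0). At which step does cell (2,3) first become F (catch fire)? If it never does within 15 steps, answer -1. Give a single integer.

Step 1: cell (2,3)='F' (+7 fires, +2 burnt)
  -> target ignites at step 1
Step 2: cell (2,3)='.' (+6 fires, +7 burnt)
Step 3: cell (2,3)='.' (+4 fires, +6 burnt)
Step 4: cell (2,3)='.' (+3 fires, +4 burnt)
Step 5: cell (2,3)='.' (+1 fires, +3 burnt)
Step 6: cell (2,3)='.' (+0 fires, +1 burnt)
  fire out at step 6

1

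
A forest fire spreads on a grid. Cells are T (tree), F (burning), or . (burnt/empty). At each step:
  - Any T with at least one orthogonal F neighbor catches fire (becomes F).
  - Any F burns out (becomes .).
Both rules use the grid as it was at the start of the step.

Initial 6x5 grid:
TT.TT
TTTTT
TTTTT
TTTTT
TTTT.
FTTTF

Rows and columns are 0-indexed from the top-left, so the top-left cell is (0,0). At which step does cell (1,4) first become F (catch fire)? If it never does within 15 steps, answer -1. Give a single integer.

Step 1: cell (1,4)='T' (+3 fires, +2 burnt)
Step 2: cell (1,4)='T' (+4 fires, +3 burnt)
Step 3: cell (1,4)='T' (+4 fires, +4 burnt)
Step 4: cell (1,4)='T' (+5 fires, +4 burnt)
Step 5: cell (1,4)='T' (+5 fires, +5 burnt)
Step 6: cell (1,4)='F' (+4 fires, +5 burnt)
  -> target ignites at step 6
Step 7: cell (1,4)='.' (+1 fires, +4 burnt)
Step 8: cell (1,4)='.' (+0 fires, +1 burnt)
  fire out at step 8

6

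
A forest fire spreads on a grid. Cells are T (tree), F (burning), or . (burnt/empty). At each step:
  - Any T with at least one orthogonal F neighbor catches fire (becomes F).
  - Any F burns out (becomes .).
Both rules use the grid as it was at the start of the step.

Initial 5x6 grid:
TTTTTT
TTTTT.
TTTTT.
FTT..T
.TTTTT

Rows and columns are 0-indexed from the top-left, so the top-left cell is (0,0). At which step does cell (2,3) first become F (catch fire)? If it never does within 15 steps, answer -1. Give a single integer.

Step 1: cell (2,3)='T' (+2 fires, +1 burnt)
Step 2: cell (2,3)='T' (+4 fires, +2 burnt)
Step 3: cell (2,3)='T' (+4 fires, +4 burnt)
Step 4: cell (2,3)='F' (+4 fires, +4 burnt)
  -> target ignites at step 4
Step 5: cell (2,3)='.' (+4 fires, +4 burnt)
Step 6: cell (2,3)='.' (+3 fires, +4 burnt)
Step 7: cell (2,3)='.' (+2 fires, +3 burnt)
Step 8: cell (2,3)='.' (+1 fires, +2 burnt)
Step 9: cell (2,3)='.' (+0 fires, +1 burnt)
  fire out at step 9

4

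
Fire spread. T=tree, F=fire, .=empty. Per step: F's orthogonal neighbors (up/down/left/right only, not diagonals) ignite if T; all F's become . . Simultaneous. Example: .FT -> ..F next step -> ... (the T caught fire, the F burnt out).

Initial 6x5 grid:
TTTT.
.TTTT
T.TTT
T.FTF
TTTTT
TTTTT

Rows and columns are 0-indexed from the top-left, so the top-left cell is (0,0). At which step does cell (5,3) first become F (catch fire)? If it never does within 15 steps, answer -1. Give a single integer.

Step 1: cell (5,3)='T' (+5 fires, +2 burnt)
Step 2: cell (5,3)='T' (+7 fires, +5 burnt)
Step 3: cell (5,3)='F' (+6 fires, +7 burnt)
  -> target ignites at step 3
Step 4: cell (5,3)='.' (+4 fires, +6 burnt)
Step 5: cell (5,3)='.' (+2 fires, +4 burnt)
Step 6: cell (5,3)='.' (+0 fires, +2 burnt)
  fire out at step 6

3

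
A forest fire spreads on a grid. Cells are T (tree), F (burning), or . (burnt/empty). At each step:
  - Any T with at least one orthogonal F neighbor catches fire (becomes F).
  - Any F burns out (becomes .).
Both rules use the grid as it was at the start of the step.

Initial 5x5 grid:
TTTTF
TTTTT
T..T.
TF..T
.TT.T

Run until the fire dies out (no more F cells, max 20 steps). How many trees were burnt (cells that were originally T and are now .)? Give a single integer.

Answer: 14

Derivation:
Step 1: +4 fires, +2 burnt (F count now 4)
Step 2: +4 fires, +4 burnt (F count now 4)
Step 3: +4 fires, +4 burnt (F count now 4)
Step 4: +2 fires, +4 burnt (F count now 2)
Step 5: +0 fires, +2 burnt (F count now 0)
Fire out after step 5
Initially T: 16, now '.': 23
Total burnt (originally-T cells now '.'): 14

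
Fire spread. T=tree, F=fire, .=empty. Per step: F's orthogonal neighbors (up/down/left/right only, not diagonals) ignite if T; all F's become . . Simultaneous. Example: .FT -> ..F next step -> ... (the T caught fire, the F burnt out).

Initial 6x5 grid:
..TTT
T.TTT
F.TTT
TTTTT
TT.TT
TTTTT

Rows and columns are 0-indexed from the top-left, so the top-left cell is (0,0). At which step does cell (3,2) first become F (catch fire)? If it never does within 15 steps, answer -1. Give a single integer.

Step 1: cell (3,2)='T' (+2 fires, +1 burnt)
Step 2: cell (3,2)='T' (+2 fires, +2 burnt)
Step 3: cell (3,2)='F' (+3 fires, +2 burnt)
  -> target ignites at step 3
Step 4: cell (3,2)='.' (+3 fires, +3 burnt)
Step 5: cell (3,2)='.' (+5 fires, +3 burnt)
Step 6: cell (3,2)='.' (+5 fires, +5 burnt)
Step 7: cell (3,2)='.' (+3 fires, +5 burnt)
Step 8: cell (3,2)='.' (+1 fires, +3 burnt)
Step 9: cell (3,2)='.' (+0 fires, +1 burnt)
  fire out at step 9

3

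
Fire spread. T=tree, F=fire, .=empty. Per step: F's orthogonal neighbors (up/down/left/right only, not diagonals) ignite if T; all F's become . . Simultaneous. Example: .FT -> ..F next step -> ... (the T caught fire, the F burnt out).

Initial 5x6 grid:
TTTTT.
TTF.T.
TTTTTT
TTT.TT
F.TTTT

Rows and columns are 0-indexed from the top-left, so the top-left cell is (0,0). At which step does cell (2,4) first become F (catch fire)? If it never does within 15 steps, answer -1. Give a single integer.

Step 1: cell (2,4)='T' (+4 fires, +2 burnt)
Step 2: cell (2,4)='T' (+8 fires, +4 burnt)
Step 3: cell (2,4)='F' (+4 fires, +8 burnt)
  -> target ignites at step 3
Step 4: cell (2,4)='.' (+4 fires, +4 burnt)
Step 5: cell (2,4)='.' (+2 fires, +4 burnt)
Step 6: cell (2,4)='.' (+1 fires, +2 burnt)
Step 7: cell (2,4)='.' (+0 fires, +1 burnt)
  fire out at step 7

3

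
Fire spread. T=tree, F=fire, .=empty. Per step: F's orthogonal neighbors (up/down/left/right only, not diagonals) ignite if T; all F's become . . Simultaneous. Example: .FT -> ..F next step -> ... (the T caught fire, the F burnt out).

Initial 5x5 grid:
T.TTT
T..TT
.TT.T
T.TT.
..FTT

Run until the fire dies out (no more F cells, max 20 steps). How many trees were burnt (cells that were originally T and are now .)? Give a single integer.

Step 1: +2 fires, +1 burnt (F count now 2)
Step 2: +3 fires, +2 burnt (F count now 3)
Step 3: +1 fires, +3 burnt (F count now 1)
Step 4: +0 fires, +1 burnt (F count now 0)
Fire out after step 4
Initially T: 15, now '.': 16
Total burnt (originally-T cells now '.'): 6

Answer: 6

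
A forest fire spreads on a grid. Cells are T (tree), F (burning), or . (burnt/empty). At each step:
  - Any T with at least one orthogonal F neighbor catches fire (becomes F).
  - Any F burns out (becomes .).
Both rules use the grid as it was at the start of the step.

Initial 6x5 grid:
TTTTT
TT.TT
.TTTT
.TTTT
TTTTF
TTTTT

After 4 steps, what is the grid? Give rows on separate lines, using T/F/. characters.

Step 1: 3 trees catch fire, 1 burn out
  TTTTT
  TT.TT
  .TTTT
  .TTTF
  TTTF.
  TTTTF
Step 2: 4 trees catch fire, 3 burn out
  TTTTT
  TT.TT
  .TTTF
  .TTF.
  TTF..
  TTTF.
Step 3: 5 trees catch fire, 4 burn out
  TTTTT
  TT.TF
  .TTF.
  .TF..
  TF...
  TTF..
Step 4: 6 trees catch fire, 5 burn out
  TTTTF
  TT.F.
  .TF..
  .F...
  F....
  TF...

TTTTF
TT.F.
.TF..
.F...
F....
TF...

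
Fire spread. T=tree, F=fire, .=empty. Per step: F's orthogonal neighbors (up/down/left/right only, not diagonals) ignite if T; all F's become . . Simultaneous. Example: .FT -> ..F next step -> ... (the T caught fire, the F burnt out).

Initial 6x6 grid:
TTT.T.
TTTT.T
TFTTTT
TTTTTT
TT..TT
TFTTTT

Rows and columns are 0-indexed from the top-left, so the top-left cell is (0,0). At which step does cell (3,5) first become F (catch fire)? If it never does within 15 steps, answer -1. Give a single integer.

Step 1: cell (3,5)='T' (+7 fires, +2 burnt)
Step 2: cell (3,5)='T' (+8 fires, +7 burnt)
Step 3: cell (3,5)='T' (+6 fires, +8 burnt)
Step 4: cell (3,5)='T' (+4 fires, +6 burnt)
Step 5: cell (3,5)='F' (+3 fires, +4 burnt)
  -> target ignites at step 5
Step 6: cell (3,5)='.' (+0 fires, +3 burnt)
  fire out at step 6

5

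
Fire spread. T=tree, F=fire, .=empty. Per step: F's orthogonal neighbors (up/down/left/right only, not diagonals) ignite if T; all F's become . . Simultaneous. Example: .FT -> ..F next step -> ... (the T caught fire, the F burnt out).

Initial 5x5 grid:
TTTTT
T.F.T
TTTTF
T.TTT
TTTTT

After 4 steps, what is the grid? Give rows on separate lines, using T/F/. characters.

Step 1: 5 trees catch fire, 2 burn out
  TTFTT
  T...F
  TTFF.
  T.TTF
  TTTTT
Step 2: 7 trees catch fire, 5 burn out
  TF.FF
  T....
  TF...
  T.FF.
  TTTTF
Step 3: 4 trees catch fire, 7 burn out
  F....
  T....
  F....
  T....
  TTFF.
Step 4: 3 trees catch fire, 4 burn out
  .....
  F....
  .....
  F....
  TF...

.....
F....
.....
F....
TF...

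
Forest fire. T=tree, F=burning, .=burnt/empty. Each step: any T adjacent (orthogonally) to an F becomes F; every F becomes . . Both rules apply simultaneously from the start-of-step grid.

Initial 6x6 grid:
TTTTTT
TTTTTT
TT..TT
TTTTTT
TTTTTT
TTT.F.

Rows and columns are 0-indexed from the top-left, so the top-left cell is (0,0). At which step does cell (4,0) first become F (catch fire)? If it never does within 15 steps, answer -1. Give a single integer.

Step 1: cell (4,0)='T' (+1 fires, +1 burnt)
Step 2: cell (4,0)='T' (+3 fires, +1 burnt)
Step 3: cell (4,0)='T' (+4 fires, +3 burnt)
Step 4: cell (4,0)='T' (+5 fires, +4 burnt)
Step 5: cell (4,0)='F' (+6 fires, +5 burnt)
  -> target ignites at step 5
Step 6: cell (4,0)='.' (+6 fires, +6 burnt)
Step 7: cell (4,0)='.' (+3 fires, +6 burnt)
Step 8: cell (4,0)='.' (+2 fires, +3 burnt)
Step 9: cell (4,0)='.' (+1 fires, +2 burnt)
Step 10: cell (4,0)='.' (+0 fires, +1 burnt)
  fire out at step 10

5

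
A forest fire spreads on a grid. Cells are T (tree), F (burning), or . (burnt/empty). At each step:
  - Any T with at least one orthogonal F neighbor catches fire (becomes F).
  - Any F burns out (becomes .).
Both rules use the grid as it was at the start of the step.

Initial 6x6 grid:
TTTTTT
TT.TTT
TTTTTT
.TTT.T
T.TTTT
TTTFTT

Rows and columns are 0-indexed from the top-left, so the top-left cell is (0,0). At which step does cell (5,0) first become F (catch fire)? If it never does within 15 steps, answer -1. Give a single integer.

Step 1: cell (5,0)='T' (+3 fires, +1 burnt)
Step 2: cell (5,0)='T' (+5 fires, +3 burnt)
Step 3: cell (5,0)='F' (+4 fires, +5 burnt)
  -> target ignites at step 3
Step 4: cell (5,0)='.' (+6 fires, +4 burnt)
Step 5: cell (5,0)='.' (+4 fires, +6 burnt)
Step 6: cell (5,0)='.' (+5 fires, +4 burnt)
Step 7: cell (5,0)='.' (+3 fires, +5 burnt)
Step 8: cell (5,0)='.' (+1 fires, +3 burnt)
Step 9: cell (5,0)='.' (+0 fires, +1 burnt)
  fire out at step 9

3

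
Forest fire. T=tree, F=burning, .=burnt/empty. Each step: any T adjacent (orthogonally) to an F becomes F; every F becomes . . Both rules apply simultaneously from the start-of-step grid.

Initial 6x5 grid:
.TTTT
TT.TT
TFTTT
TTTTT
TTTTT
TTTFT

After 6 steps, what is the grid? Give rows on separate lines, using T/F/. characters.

Step 1: 7 trees catch fire, 2 burn out
  .TTTT
  TF.TT
  F.FTT
  TFTTT
  TTTFT
  TTF.F
Step 2: 10 trees catch fire, 7 burn out
  .FTTT
  F..TT
  ...FT
  F.FFT
  TFF.F
  TF...
Step 3: 6 trees catch fire, 10 burn out
  ..FTT
  ...FT
  ....F
  ....F
  F....
  F....
Step 4: 2 trees catch fire, 6 burn out
  ...FT
  ....F
  .....
  .....
  .....
  .....
Step 5: 1 trees catch fire, 2 burn out
  ....F
  .....
  .....
  .....
  .....
  .....
Step 6: 0 trees catch fire, 1 burn out
  .....
  .....
  .....
  .....
  .....
  .....

.....
.....
.....
.....
.....
.....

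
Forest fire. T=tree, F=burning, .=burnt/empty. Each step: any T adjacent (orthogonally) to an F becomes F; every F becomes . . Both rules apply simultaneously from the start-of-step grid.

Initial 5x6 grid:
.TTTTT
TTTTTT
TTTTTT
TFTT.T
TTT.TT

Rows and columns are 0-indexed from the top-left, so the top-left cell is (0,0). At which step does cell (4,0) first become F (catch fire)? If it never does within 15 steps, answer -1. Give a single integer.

Step 1: cell (4,0)='T' (+4 fires, +1 burnt)
Step 2: cell (4,0)='F' (+6 fires, +4 burnt)
  -> target ignites at step 2
Step 3: cell (4,0)='.' (+4 fires, +6 burnt)
Step 4: cell (4,0)='.' (+3 fires, +4 burnt)
Step 5: cell (4,0)='.' (+3 fires, +3 burnt)
Step 6: cell (4,0)='.' (+3 fires, +3 burnt)
Step 7: cell (4,0)='.' (+2 fires, +3 burnt)
Step 8: cell (4,0)='.' (+1 fires, +2 burnt)
Step 9: cell (4,0)='.' (+0 fires, +1 burnt)
  fire out at step 9

2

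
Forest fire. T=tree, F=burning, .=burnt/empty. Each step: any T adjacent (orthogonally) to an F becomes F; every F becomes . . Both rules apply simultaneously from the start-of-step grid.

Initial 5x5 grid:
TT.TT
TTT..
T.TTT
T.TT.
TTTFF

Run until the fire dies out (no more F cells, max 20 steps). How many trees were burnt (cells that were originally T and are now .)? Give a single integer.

Step 1: +2 fires, +2 burnt (F count now 2)
Step 2: +3 fires, +2 burnt (F count now 3)
Step 3: +3 fires, +3 burnt (F count now 3)
Step 4: +2 fires, +3 burnt (F count now 2)
Step 5: +2 fires, +2 burnt (F count now 2)
Step 6: +2 fires, +2 burnt (F count now 2)
Step 7: +1 fires, +2 burnt (F count now 1)
Step 8: +0 fires, +1 burnt (F count now 0)
Fire out after step 8
Initially T: 17, now '.': 23
Total burnt (originally-T cells now '.'): 15

Answer: 15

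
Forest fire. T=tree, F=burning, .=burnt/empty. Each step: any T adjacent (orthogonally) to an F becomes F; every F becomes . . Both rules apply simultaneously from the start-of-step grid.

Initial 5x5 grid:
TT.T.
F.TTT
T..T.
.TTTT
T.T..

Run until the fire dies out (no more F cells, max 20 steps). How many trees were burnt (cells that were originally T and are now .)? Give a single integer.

Answer: 3

Derivation:
Step 1: +2 fires, +1 burnt (F count now 2)
Step 2: +1 fires, +2 burnt (F count now 1)
Step 3: +0 fires, +1 burnt (F count now 0)
Fire out after step 3
Initially T: 14, now '.': 14
Total burnt (originally-T cells now '.'): 3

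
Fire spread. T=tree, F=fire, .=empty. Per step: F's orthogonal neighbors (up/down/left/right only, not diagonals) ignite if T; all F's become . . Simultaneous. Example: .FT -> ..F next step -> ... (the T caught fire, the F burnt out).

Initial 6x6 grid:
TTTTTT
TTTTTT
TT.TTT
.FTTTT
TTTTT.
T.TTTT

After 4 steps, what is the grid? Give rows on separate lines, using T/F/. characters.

Step 1: 3 trees catch fire, 1 burn out
  TTTTTT
  TTTTTT
  TF.TTT
  ..FTTT
  TFTTT.
  T.TTTT
Step 2: 5 trees catch fire, 3 burn out
  TTTTTT
  TFTTTT
  F..TTT
  ...FTT
  F.FTT.
  T.TTTT
Step 3: 8 trees catch fire, 5 burn out
  TFTTTT
  F.FTTT
  ...FTT
  ....FT
  ...FT.
  F.FTTT
Step 4: 7 trees catch fire, 8 burn out
  F.FTTT
  ...FTT
  ....FT
  .....F
  ....F.
  ...FTT

F.FTTT
...FTT
....FT
.....F
....F.
...FTT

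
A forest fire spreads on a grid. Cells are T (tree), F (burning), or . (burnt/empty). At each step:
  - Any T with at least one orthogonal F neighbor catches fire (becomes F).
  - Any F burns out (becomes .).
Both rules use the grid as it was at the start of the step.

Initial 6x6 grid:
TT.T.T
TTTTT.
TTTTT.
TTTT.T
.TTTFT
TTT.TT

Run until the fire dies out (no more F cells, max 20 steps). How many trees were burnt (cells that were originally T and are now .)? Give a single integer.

Step 1: +3 fires, +1 burnt (F count now 3)
Step 2: +4 fires, +3 burnt (F count now 4)
Step 3: +4 fires, +4 burnt (F count now 4)
Step 4: +5 fires, +4 burnt (F count now 5)
Step 5: +6 fires, +5 burnt (F count now 6)
Step 6: +2 fires, +6 burnt (F count now 2)
Step 7: +2 fires, +2 burnt (F count now 2)
Step 8: +1 fires, +2 burnt (F count now 1)
Step 9: +0 fires, +1 burnt (F count now 0)
Fire out after step 9
Initially T: 28, now '.': 35
Total burnt (originally-T cells now '.'): 27

Answer: 27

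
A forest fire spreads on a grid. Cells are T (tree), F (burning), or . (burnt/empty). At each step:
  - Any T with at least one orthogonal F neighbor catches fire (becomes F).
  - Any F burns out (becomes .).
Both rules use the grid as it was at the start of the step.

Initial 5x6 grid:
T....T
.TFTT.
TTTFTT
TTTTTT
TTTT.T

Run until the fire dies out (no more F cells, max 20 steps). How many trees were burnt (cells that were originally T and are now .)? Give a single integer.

Answer: 19

Derivation:
Step 1: +5 fires, +2 burnt (F count now 5)
Step 2: +6 fires, +5 burnt (F count now 6)
Step 3: +4 fires, +6 burnt (F count now 4)
Step 4: +3 fires, +4 burnt (F count now 3)
Step 5: +1 fires, +3 burnt (F count now 1)
Step 6: +0 fires, +1 burnt (F count now 0)
Fire out after step 6
Initially T: 21, now '.': 28
Total burnt (originally-T cells now '.'): 19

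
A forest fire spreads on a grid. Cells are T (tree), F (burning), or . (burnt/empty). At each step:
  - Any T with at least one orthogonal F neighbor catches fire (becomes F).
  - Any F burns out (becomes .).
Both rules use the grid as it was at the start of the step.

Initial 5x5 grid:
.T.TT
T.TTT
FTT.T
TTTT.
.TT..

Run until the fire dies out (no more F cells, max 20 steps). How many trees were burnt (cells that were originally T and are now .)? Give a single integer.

Answer: 15

Derivation:
Step 1: +3 fires, +1 burnt (F count now 3)
Step 2: +2 fires, +3 burnt (F count now 2)
Step 3: +3 fires, +2 burnt (F count now 3)
Step 4: +3 fires, +3 burnt (F count now 3)
Step 5: +2 fires, +3 burnt (F count now 2)
Step 6: +2 fires, +2 burnt (F count now 2)
Step 7: +0 fires, +2 burnt (F count now 0)
Fire out after step 7
Initially T: 16, now '.': 24
Total burnt (originally-T cells now '.'): 15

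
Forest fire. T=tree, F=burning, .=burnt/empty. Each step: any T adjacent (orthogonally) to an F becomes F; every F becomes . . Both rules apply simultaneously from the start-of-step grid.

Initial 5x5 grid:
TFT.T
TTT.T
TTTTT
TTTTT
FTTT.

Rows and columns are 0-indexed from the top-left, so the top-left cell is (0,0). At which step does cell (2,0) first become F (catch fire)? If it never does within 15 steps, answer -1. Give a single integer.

Step 1: cell (2,0)='T' (+5 fires, +2 burnt)
Step 2: cell (2,0)='F' (+6 fires, +5 burnt)
  -> target ignites at step 2
Step 3: cell (2,0)='.' (+3 fires, +6 burnt)
Step 4: cell (2,0)='.' (+2 fires, +3 burnt)
Step 5: cell (2,0)='.' (+2 fires, +2 burnt)
Step 6: cell (2,0)='.' (+1 fires, +2 burnt)
Step 7: cell (2,0)='.' (+1 fires, +1 burnt)
Step 8: cell (2,0)='.' (+0 fires, +1 burnt)
  fire out at step 8

2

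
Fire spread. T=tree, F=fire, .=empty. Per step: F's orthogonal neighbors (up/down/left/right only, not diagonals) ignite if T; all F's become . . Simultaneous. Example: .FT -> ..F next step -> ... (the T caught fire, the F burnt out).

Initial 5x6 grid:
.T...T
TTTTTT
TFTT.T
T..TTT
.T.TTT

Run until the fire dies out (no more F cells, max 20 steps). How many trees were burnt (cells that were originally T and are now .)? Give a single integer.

Step 1: +3 fires, +1 burnt (F count now 3)
Step 2: +5 fires, +3 burnt (F count now 5)
Step 3: +2 fires, +5 burnt (F count now 2)
Step 4: +3 fires, +2 burnt (F count now 3)
Step 5: +3 fires, +3 burnt (F count now 3)
Step 6: +3 fires, +3 burnt (F count now 3)
Step 7: +0 fires, +3 burnt (F count now 0)
Fire out after step 7
Initially T: 20, now '.': 29
Total burnt (originally-T cells now '.'): 19

Answer: 19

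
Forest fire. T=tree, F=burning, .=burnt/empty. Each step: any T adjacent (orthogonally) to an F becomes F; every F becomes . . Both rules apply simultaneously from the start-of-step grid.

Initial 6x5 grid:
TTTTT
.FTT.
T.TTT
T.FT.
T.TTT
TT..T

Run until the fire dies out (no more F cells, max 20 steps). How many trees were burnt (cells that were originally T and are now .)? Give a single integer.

Answer: 15

Derivation:
Step 1: +5 fires, +2 burnt (F count now 5)
Step 2: +5 fires, +5 burnt (F count now 5)
Step 3: +3 fires, +5 burnt (F count now 3)
Step 4: +2 fires, +3 burnt (F count now 2)
Step 5: +0 fires, +2 burnt (F count now 0)
Fire out after step 5
Initially T: 20, now '.': 25
Total burnt (originally-T cells now '.'): 15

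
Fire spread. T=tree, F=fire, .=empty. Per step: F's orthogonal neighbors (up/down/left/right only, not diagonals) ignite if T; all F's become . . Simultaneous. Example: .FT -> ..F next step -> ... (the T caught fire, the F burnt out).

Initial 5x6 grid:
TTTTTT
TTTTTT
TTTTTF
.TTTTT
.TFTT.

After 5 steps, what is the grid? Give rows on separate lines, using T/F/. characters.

Step 1: 6 trees catch fire, 2 burn out
  TTTTTT
  TTTTTF
  TTTTF.
  .TFTTF
  .F.FT.
Step 2: 8 trees catch fire, 6 burn out
  TTTTTF
  TTTTF.
  TTFF..
  .F.FF.
  ....F.
Step 3: 4 trees catch fire, 8 burn out
  TTTTF.
  TTFF..
  TF....
  ......
  ......
Step 4: 4 trees catch fire, 4 burn out
  TTFF..
  TF....
  F.....
  ......
  ......
Step 5: 2 trees catch fire, 4 burn out
  TF....
  F.....
  ......
  ......
  ......

TF....
F.....
......
......
......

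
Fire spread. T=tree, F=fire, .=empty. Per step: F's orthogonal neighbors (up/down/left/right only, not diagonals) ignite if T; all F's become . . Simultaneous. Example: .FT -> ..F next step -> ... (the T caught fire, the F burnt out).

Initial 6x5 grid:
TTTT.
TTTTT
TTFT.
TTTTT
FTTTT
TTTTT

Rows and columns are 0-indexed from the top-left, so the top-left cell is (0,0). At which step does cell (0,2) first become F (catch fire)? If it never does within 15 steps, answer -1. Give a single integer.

Step 1: cell (0,2)='T' (+7 fires, +2 burnt)
Step 2: cell (0,2)='F' (+8 fires, +7 burnt)
  -> target ignites at step 2
Step 3: cell (0,2)='.' (+7 fires, +8 burnt)
Step 4: cell (0,2)='.' (+3 fires, +7 burnt)
Step 5: cell (0,2)='.' (+1 fires, +3 burnt)
Step 6: cell (0,2)='.' (+0 fires, +1 burnt)
  fire out at step 6

2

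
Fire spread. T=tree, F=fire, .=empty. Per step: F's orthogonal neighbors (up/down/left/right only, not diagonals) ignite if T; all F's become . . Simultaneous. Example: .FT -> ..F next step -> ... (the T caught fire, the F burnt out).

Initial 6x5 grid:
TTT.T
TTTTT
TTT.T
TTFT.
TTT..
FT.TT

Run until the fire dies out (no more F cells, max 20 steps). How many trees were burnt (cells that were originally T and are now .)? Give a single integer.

Answer: 20

Derivation:
Step 1: +6 fires, +2 burnt (F count now 6)
Step 2: +4 fires, +6 burnt (F count now 4)
Step 3: +4 fires, +4 burnt (F count now 4)
Step 4: +3 fires, +4 burnt (F count now 3)
Step 5: +3 fires, +3 burnt (F count now 3)
Step 6: +0 fires, +3 burnt (F count now 0)
Fire out after step 6
Initially T: 22, now '.': 28
Total burnt (originally-T cells now '.'): 20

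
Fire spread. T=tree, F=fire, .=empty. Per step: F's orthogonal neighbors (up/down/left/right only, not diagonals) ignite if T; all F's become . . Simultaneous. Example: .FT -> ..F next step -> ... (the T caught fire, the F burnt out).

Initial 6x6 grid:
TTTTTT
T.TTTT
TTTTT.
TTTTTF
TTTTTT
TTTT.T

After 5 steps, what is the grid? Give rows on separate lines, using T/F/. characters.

Step 1: 2 trees catch fire, 1 burn out
  TTTTTT
  T.TTTT
  TTTTT.
  TTTTF.
  TTTTTF
  TTTT.T
Step 2: 4 trees catch fire, 2 burn out
  TTTTTT
  T.TTTT
  TTTTF.
  TTTF..
  TTTTF.
  TTTT.F
Step 3: 4 trees catch fire, 4 burn out
  TTTTTT
  T.TTFT
  TTTF..
  TTF...
  TTTF..
  TTTT..
Step 4: 7 trees catch fire, 4 burn out
  TTTTFT
  T.TF.F
  TTF...
  TF....
  TTF...
  TTTF..
Step 5: 7 trees catch fire, 7 burn out
  TTTF.F
  T.F...
  TF....
  F.....
  TF....
  TTF...

TTTF.F
T.F...
TF....
F.....
TF....
TTF...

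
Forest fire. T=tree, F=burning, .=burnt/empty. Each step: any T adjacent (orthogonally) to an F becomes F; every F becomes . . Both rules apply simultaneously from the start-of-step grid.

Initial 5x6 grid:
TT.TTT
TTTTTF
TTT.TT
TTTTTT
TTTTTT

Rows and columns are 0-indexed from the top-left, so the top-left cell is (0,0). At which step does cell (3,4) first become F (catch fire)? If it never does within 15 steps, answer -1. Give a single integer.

Step 1: cell (3,4)='T' (+3 fires, +1 burnt)
Step 2: cell (3,4)='T' (+4 fires, +3 burnt)
Step 3: cell (3,4)='F' (+4 fires, +4 burnt)
  -> target ignites at step 3
Step 4: cell (3,4)='.' (+4 fires, +4 burnt)
Step 5: cell (3,4)='.' (+5 fires, +4 burnt)
Step 6: cell (3,4)='.' (+4 fires, +5 burnt)
Step 7: cell (3,4)='.' (+2 fires, +4 burnt)
Step 8: cell (3,4)='.' (+1 fires, +2 burnt)
Step 9: cell (3,4)='.' (+0 fires, +1 burnt)
  fire out at step 9

3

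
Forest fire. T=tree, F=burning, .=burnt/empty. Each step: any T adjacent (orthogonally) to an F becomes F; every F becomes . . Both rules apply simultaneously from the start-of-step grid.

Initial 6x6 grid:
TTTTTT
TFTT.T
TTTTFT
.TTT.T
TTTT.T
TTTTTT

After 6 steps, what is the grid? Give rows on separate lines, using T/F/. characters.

Step 1: 6 trees catch fire, 2 burn out
  TFTTTT
  F.FT.T
  TFTF.F
  .TTT.T
  TTTT.T
  TTTTTT
Step 2: 9 trees catch fire, 6 burn out
  F.FTTT
  ...F.F
  F.F...
  .FTF.F
  TTTT.T
  TTTTTT
Step 3: 6 trees catch fire, 9 burn out
  ...FTF
  ......
  ......
  ..F...
  TFTF.F
  TTTTTT
Step 4: 6 trees catch fire, 6 burn out
  ....F.
  ......
  ......
  ......
  F.F...
  TFTFTF
Step 5: 3 trees catch fire, 6 burn out
  ......
  ......
  ......
  ......
  ......
  F.F.F.
Step 6: 0 trees catch fire, 3 burn out
  ......
  ......
  ......
  ......
  ......
  ......

......
......
......
......
......
......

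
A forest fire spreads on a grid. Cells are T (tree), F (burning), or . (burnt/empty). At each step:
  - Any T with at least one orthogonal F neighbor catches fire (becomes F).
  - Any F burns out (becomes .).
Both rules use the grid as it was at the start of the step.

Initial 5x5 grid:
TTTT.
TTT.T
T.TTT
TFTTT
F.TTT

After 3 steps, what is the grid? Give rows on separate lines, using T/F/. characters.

Step 1: 2 trees catch fire, 2 burn out
  TTTT.
  TTT.T
  T.TTT
  F.FTT
  ..TTT
Step 2: 4 trees catch fire, 2 burn out
  TTTT.
  TTT.T
  F.FTT
  ...FT
  ..FTT
Step 3: 5 trees catch fire, 4 burn out
  TTTT.
  FTF.T
  ...FT
  ....F
  ...FT

TTTT.
FTF.T
...FT
....F
...FT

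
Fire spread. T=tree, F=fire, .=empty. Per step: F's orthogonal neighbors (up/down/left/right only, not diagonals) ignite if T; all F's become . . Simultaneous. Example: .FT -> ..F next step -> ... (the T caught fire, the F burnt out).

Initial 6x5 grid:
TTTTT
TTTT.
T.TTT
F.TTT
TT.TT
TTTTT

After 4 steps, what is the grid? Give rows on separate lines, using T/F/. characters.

Step 1: 2 trees catch fire, 1 burn out
  TTTTT
  TTTT.
  F.TTT
  ..TTT
  FT.TT
  TTTTT
Step 2: 3 trees catch fire, 2 burn out
  TTTTT
  FTTT.
  ..TTT
  ..TTT
  .F.TT
  FTTTT
Step 3: 3 trees catch fire, 3 burn out
  FTTTT
  .FTT.
  ..TTT
  ..TTT
  ...TT
  .FTTT
Step 4: 3 trees catch fire, 3 burn out
  .FTTT
  ..FT.
  ..TTT
  ..TTT
  ...TT
  ..FTT

.FTTT
..FT.
..TTT
..TTT
...TT
..FTT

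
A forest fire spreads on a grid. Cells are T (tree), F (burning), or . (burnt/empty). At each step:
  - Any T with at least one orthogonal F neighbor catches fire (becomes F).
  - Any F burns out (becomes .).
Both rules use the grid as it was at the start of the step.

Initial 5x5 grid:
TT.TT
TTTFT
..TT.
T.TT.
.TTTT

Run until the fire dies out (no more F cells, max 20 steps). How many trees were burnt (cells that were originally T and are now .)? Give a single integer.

Step 1: +4 fires, +1 burnt (F count now 4)
Step 2: +4 fires, +4 burnt (F count now 4)
Step 3: +4 fires, +4 burnt (F count now 4)
Step 4: +3 fires, +4 burnt (F count now 3)
Step 5: +1 fires, +3 burnt (F count now 1)
Step 6: +0 fires, +1 burnt (F count now 0)
Fire out after step 6
Initially T: 17, now '.': 24
Total burnt (originally-T cells now '.'): 16

Answer: 16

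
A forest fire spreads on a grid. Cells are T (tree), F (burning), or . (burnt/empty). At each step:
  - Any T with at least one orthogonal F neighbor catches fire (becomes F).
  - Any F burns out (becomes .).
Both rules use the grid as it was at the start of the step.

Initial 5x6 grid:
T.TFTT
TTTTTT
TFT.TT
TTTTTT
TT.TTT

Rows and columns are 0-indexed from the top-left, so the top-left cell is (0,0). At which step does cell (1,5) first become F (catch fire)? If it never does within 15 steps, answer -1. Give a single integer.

Step 1: cell (1,5)='T' (+7 fires, +2 burnt)
Step 2: cell (1,5)='T' (+7 fires, +7 burnt)
Step 3: cell (1,5)='F' (+5 fires, +7 burnt)
  -> target ignites at step 3
Step 4: cell (1,5)='.' (+3 fires, +5 burnt)
Step 5: cell (1,5)='.' (+2 fires, +3 burnt)
Step 6: cell (1,5)='.' (+1 fires, +2 burnt)
Step 7: cell (1,5)='.' (+0 fires, +1 burnt)
  fire out at step 7

3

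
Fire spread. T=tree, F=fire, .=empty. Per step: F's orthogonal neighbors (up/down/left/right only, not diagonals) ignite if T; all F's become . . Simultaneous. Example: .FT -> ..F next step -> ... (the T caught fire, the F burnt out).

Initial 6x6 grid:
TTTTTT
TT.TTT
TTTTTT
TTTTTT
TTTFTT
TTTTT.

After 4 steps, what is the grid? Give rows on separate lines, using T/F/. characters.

Step 1: 4 trees catch fire, 1 burn out
  TTTTTT
  TT.TTT
  TTTTTT
  TTTFTT
  TTF.FT
  TTTFT.
Step 2: 7 trees catch fire, 4 burn out
  TTTTTT
  TT.TTT
  TTTFTT
  TTF.FT
  TF...F
  TTF.F.
Step 3: 7 trees catch fire, 7 burn out
  TTTTTT
  TT.FTT
  TTF.FT
  TF...F
  F.....
  TF....
Step 4: 6 trees catch fire, 7 burn out
  TTTFTT
  TT..FT
  TF...F
  F.....
  ......
  F.....

TTTFTT
TT..FT
TF...F
F.....
......
F.....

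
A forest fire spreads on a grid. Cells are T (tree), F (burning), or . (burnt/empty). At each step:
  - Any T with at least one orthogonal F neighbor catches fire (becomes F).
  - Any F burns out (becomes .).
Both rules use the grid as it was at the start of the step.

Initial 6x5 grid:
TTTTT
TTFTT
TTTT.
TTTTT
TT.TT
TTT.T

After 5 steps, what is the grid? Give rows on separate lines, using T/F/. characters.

Step 1: 4 trees catch fire, 1 burn out
  TTFTT
  TF.FT
  TTFT.
  TTTTT
  TT.TT
  TTT.T
Step 2: 7 trees catch fire, 4 burn out
  TF.FT
  F...F
  TF.F.
  TTFTT
  TT.TT
  TTT.T
Step 3: 5 trees catch fire, 7 burn out
  F...F
  .....
  F....
  TF.FT
  TT.TT
  TTT.T
Step 4: 4 trees catch fire, 5 burn out
  .....
  .....
  .....
  F...F
  TF.FT
  TTT.T
Step 5: 3 trees catch fire, 4 burn out
  .....
  .....
  .....
  .....
  F...F
  TFT.T

.....
.....
.....
.....
F...F
TFT.T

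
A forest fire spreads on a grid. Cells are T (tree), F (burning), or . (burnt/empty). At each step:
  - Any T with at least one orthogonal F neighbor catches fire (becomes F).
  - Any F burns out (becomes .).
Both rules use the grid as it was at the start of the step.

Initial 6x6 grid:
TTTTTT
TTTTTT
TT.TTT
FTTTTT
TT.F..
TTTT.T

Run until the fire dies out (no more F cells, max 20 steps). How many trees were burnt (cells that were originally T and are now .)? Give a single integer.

Answer: 28

Derivation:
Step 1: +5 fires, +2 burnt (F count now 5)
Step 2: +8 fires, +5 burnt (F count now 8)
Step 3: +6 fires, +8 burnt (F count now 6)
Step 4: +5 fires, +6 burnt (F count now 5)
Step 5: +3 fires, +5 burnt (F count now 3)
Step 6: +1 fires, +3 burnt (F count now 1)
Step 7: +0 fires, +1 burnt (F count now 0)
Fire out after step 7
Initially T: 29, now '.': 35
Total burnt (originally-T cells now '.'): 28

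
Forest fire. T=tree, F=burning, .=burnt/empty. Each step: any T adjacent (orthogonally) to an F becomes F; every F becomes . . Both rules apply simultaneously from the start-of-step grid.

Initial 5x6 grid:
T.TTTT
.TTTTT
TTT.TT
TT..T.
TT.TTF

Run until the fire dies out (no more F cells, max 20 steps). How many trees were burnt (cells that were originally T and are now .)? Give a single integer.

Answer: 21

Derivation:
Step 1: +1 fires, +1 burnt (F count now 1)
Step 2: +2 fires, +1 burnt (F count now 2)
Step 3: +1 fires, +2 burnt (F count now 1)
Step 4: +2 fires, +1 burnt (F count now 2)
Step 5: +3 fires, +2 burnt (F count now 3)
Step 6: +3 fires, +3 burnt (F count now 3)
Step 7: +3 fires, +3 burnt (F count now 3)
Step 8: +1 fires, +3 burnt (F count now 1)
Step 9: +2 fires, +1 burnt (F count now 2)
Step 10: +2 fires, +2 burnt (F count now 2)
Step 11: +1 fires, +2 burnt (F count now 1)
Step 12: +0 fires, +1 burnt (F count now 0)
Fire out after step 12
Initially T: 22, now '.': 29
Total burnt (originally-T cells now '.'): 21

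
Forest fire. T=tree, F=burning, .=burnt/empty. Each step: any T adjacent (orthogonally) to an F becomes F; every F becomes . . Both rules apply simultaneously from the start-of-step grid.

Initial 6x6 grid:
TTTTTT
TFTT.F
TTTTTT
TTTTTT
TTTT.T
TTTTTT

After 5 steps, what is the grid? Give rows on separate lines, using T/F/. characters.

Step 1: 6 trees catch fire, 2 burn out
  TFTTTF
  F.FT..
  TFTTTF
  TTTTTT
  TTTT.T
  TTTTTT
Step 2: 9 trees catch fire, 6 burn out
  F.FTF.
  ...F..
  F.FTF.
  TFTTTF
  TTTT.T
  TTTTTT
Step 3: 7 trees catch fire, 9 burn out
  ...F..
  ......
  ...F..
  F.FTF.
  TFTT.F
  TTTTTT
Step 4: 5 trees catch fire, 7 burn out
  ......
  ......
  ......
  ...F..
  F.FT..
  TFTTTF
Step 5: 4 trees catch fire, 5 burn out
  ......
  ......
  ......
  ......
  ...F..
  F.FTF.

......
......
......
......
...F..
F.FTF.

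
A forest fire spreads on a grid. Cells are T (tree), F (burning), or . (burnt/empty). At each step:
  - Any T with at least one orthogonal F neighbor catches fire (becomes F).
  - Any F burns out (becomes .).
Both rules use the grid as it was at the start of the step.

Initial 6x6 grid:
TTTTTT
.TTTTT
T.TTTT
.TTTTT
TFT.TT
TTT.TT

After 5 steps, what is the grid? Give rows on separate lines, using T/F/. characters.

Step 1: 4 trees catch fire, 1 burn out
  TTTTTT
  .TTTTT
  T.TTTT
  .FTTTT
  F.F.TT
  TFT.TT
Step 2: 3 trees catch fire, 4 burn out
  TTTTTT
  .TTTTT
  T.TTTT
  ..FTTT
  ....TT
  F.F.TT
Step 3: 2 trees catch fire, 3 burn out
  TTTTTT
  .TTTTT
  T.FTTT
  ...FTT
  ....TT
  ....TT
Step 4: 3 trees catch fire, 2 burn out
  TTTTTT
  .TFTTT
  T..FTT
  ....FT
  ....TT
  ....TT
Step 5: 6 trees catch fire, 3 burn out
  TTFTTT
  .F.FTT
  T...FT
  .....F
  ....FT
  ....TT

TTFTTT
.F.FTT
T...FT
.....F
....FT
....TT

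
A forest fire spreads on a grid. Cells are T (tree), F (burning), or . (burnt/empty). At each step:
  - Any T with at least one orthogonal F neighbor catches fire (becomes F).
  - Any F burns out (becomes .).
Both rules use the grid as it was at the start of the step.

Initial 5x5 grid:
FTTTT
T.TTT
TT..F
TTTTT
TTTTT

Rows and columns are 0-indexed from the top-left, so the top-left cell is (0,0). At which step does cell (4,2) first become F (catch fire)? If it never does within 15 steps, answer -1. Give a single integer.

Step 1: cell (4,2)='T' (+4 fires, +2 burnt)
Step 2: cell (4,2)='T' (+6 fires, +4 burnt)
Step 3: cell (4,2)='T' (+6 fires, +6 burnt)
Step 4: cell (4,2)='F' (+3 fires, +6 burnt)
  -> target ignites at step 4
Step 5: cell (4,2)='.' (+1 fires, +3 burnt)
Step 6: cell (4,2)='.' (+0 fires, +1 burnt)
  fire out at step 6

4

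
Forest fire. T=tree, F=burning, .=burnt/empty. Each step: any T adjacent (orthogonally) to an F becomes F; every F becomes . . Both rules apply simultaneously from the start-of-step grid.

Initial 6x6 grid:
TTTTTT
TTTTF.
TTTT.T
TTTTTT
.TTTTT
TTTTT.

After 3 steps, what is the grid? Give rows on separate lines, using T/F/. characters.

Step 1: 2 trees catch fire, 1 burn out
  TTTTFT
  TTTF..
  TTTT.T
  TTTTTT
  .TTTTT
  TTTTT.
Step 2: 4 trees catch fire, 2 burn out
  TTTF.F
  TTF...
  TTTF.T
  TTTTTT
  .TTTTT
  TTTTT.
Step 3: 4 trees catch fire, 4 burn out
  TTF...
  TF....
  TTF..T
  TTTFTT
  .TTTTT
  TTTTT.

TTF...
TF....
TTF..T
TTTFTT
.TTTTT
TTTTT.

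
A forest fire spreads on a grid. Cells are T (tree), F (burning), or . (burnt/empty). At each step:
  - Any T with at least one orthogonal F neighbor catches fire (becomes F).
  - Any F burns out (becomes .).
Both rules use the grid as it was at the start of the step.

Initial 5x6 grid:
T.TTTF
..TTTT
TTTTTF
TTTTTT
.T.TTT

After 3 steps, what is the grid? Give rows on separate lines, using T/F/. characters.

Step 1: 4 trees catch fire, 2 burn out
  T.TTF.
  ..TTTF
  TTTTF.
  TTTTTF
  .T.TTT
Step 2: 5 trees catch fire, 4 burn out
  T.TF..
  ..TTF.
  TTTF..
  TTTTF.
  .T.TTF
Step 3: 5 trees catch fire, 5 burn out
  T.F...
  ..TF..
  TTF...
  TTTF..
  .T.TF.

T.F...
..TF..
TTF...
TTTF..
.T.TF.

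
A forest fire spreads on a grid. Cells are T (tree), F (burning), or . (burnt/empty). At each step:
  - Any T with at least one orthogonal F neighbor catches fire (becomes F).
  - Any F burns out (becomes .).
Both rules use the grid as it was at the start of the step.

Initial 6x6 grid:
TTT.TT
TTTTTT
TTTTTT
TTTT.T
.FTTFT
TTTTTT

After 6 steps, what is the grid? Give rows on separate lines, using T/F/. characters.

Step 1: 6 trees catch fire, 2 burn out
  TTT.TT
  TTTTTT
  TTTTTT
  TFTT.T
  ..FF.F
  TFTTFT
Step 2: 9 trees catch fire, 6 burn out
  TTT.TT
  TTTTTT
  TFTTTT
  F.FF.F
  ......
  F.FF.F
Step 3: 5 trees catch fire, 9 burn out
  TTT.TT
  TFTTTT
  F.FFTF
  ......
  ......
  ......
Step 4: 6 trees catch fire, 5 burn out
  TFT.TT
  F.FFTF
  ....F.
  ......
  ......
  ......
Step 5: 4 trees catch fire, 6 burn out
  F.F.TF
  ....F.
  ......
  ......
  ......
  ......
Step 6: 1 trees catch fire, 4 burn out
  ....F.
  ......
  ......
  ......
  ......
  ......

....F.
......
......
......
......
......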